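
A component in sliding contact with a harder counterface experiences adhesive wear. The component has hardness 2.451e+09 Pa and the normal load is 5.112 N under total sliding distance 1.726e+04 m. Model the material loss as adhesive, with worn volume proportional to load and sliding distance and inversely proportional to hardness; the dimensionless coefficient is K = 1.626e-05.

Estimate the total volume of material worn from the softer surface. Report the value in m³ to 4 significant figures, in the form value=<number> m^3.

Shown intermediates are rounded; every step holds full float precision, and one last rounding to 4 significant digits.
As SI base values: W = 5.112 N, H = 2.451e+09 Pa, K = 1.626e-05.
By Archard's law, V = K·W·L/H = 1.626e-05 · 5.112 · 1.726e+04 / 2.451e+09 = 5.853e-10 m³.

value=5.853e-10 m^3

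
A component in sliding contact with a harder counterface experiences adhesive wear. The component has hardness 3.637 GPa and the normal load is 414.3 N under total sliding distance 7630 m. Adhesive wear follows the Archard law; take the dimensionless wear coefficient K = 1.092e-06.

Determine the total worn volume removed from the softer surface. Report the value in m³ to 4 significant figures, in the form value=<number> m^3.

value=9.491e-10 m^3

Every step maintains full float precision — intermediate values appear rounded; a lone final rounding to 4 significant digits.
Convert: Hardness H = 3.637 GPa = 3.637e+09 Pa.
Collected in SI base units: W = 414.3 N, H = 3.637e+09 Pa, K = 1.092e-06.
Wear volume V = K·W·L/H = 1.092e-06 · 414.3 · 7630 / 3.637e+09 = 9.491e-10 m³.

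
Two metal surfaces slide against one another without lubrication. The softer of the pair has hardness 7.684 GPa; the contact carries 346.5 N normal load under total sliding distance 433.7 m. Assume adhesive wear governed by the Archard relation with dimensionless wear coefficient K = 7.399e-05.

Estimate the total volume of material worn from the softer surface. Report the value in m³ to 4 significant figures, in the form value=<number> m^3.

Each operation carries full float precision — displayed values are rounded, and rounded once at the end: 4 significant figures.
Hardness H = 7.684 GPa = 7.684e+09 Pa.
SI base units throughout: W = 346.5 N, H = 7.684e+09 Pa, K = 7.399e-05.
Apply Archard: V = K·W·L/H = 7.399e-05 · 346.5 · 433.7 / 7.684e+09 = 1.447e-09 m³.

value=1.447e-09 m^3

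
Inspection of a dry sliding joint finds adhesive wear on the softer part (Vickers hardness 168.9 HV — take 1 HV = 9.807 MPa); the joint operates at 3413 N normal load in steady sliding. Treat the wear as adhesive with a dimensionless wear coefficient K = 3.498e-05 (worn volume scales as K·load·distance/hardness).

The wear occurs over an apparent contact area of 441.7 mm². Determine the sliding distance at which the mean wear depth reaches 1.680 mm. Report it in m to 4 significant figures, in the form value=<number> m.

value=1.030e+04 m

Intermediate values are shown rounded — all arithmetic keeps exact precision, and a single final rounding: 4 significant digits.
Convert: Hardness H = 168.9 HV × 9.807 MPa/HV = 1656 MPa = 1.656e+09 Pa.
Convert: Contact area A = 441.7 mm² = 4.417e-04 m².
Convert: Depth limit h_lim = 1.680 mm = 0.001680 m.
SI base units throughout: W = 3413 N, H = 1.656e+09 Pa, K = 3.498e-05.
Limit volume V_lim = h_lim·A = 0.001680 · 4.417e-04 = 7.421e-07 m³.
Sliding life L = V_lim·H/(K·W) = 7.421e-07 · 1.656e+09 / (3.498e-05 · 3413) = 1.030e+04 m.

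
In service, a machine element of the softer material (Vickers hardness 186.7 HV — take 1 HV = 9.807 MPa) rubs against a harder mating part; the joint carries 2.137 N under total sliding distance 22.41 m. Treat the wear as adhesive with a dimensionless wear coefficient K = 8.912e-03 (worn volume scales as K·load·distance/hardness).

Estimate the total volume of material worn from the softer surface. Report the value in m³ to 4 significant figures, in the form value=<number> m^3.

Intermediates appear rounded, and each operation runs at full float precision — rounded once at the end, at four significant figures.
Convert: Hardness H = 186.7 HV × 9.807 MPa/HV = 1831 MPa = 1.831e+09 Pa.
SI base units throughout: W = 2.137 N, H = 1.831e+09 Pa, K = 8.912e-03.
The Archard volume V = K·W·L/H = 8.912e-03 · 2.137 · 22.41 / 1.831e+09 = 2.331e-10 m³.

value=2.331e-10 m^3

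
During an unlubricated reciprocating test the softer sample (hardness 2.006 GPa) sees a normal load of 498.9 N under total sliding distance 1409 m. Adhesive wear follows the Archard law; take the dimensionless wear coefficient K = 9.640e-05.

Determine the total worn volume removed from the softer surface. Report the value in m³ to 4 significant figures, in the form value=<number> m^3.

Intermediates are shown rounded, and all arithmetic maintains full precision. Rounded just once: four significant figures.
Convert: Hardness H = 2.006 GPa = 2.006e+09 Pa.
Working in SI base units: W = 498.9 N, H = 2.006e+09 Pa, K = 9.640e-05.
Wear volume V = K·W·L/H = 9.640e-05 · 498.9 · 1409 / 2.006e+09 = 3.378e-08 m³.

value=3.378e-08 m^3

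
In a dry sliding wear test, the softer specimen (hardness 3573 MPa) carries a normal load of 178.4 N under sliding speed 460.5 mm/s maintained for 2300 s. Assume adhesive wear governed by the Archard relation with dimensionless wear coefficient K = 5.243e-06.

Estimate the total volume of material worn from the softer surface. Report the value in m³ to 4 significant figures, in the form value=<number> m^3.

Shown intermediates are rounded; the computation maintains full float precision, and one last rounding: 4 significant digits.
Sliding speed v = 460.5 mm/s = 0.4605 m/s. Path length L = v·t = 0.4605 m/s × 2300 s = 1059 m.
Hardness H = 3573 MPa = 3.573e+09 Pa.
Collected in SI base units: W = 178.4 N, H = 3.573e+09 Pa, K = 5.243e-06.
Apply Archard: V = K·W·L/H = 5.243e-06 · 178.4 · 1059 / 3.573e+09 = 2.773e-10 m³.

value=2.773e-10 m^3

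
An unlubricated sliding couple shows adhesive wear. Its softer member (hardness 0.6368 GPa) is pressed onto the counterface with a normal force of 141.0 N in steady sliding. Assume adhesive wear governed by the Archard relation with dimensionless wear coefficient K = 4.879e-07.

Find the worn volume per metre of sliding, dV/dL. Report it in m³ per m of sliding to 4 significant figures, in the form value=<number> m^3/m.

Displayed values are rounded — all working math runs at exact precision; a lone final rounding, at four significant digits.
Hardness H = 0.6368 GPa = 6.368e+08 Pa.
SI base units throughout: W = 141.0 N, H = 6.368e+08 Pa, K = 4.879e-07.
Volumetric rate dV/dL = K·W/H — distance-free: 4.879e-07 · 141.0 / 6.368e+08 = 1.080e-13 m³/m.

value=1.080e-13 m^3/m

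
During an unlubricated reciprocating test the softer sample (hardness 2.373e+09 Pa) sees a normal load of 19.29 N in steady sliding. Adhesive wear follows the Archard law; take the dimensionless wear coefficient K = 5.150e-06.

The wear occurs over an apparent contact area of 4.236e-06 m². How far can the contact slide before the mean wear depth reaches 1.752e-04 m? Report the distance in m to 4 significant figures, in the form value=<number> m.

value=1.773e+04 m

Intermediates appear rounded, and all working math keeps exact precision; a lone final rounding, at four significant figures.
SI base units throughout: W = 19.29 N, H = 2.373e+09 Pa, K = 5.150e-06.
Volume at the limit: V_lim = h_lim·A = 1.752e-04 · 4.236e-06 = 7.421e-10 m³.
Life L = V_lim·H/(K·W) = 7.421e-10 · 2.373e+09 / (5.150e-06 · 19.29) = 1.773e+04 m.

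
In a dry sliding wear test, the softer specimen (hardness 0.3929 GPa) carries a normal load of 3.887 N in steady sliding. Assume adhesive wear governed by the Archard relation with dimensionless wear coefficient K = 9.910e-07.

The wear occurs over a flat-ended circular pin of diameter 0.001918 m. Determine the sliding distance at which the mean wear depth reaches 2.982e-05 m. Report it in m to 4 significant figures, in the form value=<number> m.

value=8788 m

The computation keeps full float precision, and intermediate values are shown rounded — one last rounding: four significant figures.
Convert: Hardness H = 0.3929 GPa = 3.929e+08 Pa.
Convert: Contact area A = π·d²/4 = π·(0.001918 m)²/4 = 2.889e-06 m².
In SI base units: W = 3.887 N, H = 3.929e+08 Pa, K = 9.910e-07.
Permissible volume V_lim = h_lim·A = 2.982e-05 · 2.889e-06 = 8.616e-11 m³.
Sliding life L = V_lim·H/(K·W) = 8.616e-11 · 3.929e+08 / (9.910e-07 · 3.887) = 8788 m.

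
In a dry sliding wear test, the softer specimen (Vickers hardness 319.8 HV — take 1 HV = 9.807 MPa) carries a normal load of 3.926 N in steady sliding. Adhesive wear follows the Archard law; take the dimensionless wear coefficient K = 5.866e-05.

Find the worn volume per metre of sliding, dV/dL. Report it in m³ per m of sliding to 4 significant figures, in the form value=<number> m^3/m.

The algebra keeps full precision — quoted intermediates are rounded. Rounded once at the end: four significant figures.
Hardness H = 319.8 HV × 9.807 MPa/HV = 3136 MPa = 3.136e+09 Pa.
Expressed in SI base units: W = 3.926 N, H = 3.136e+09 Pa, K = 5.866e-05.
Rate of wear dV/dL = K·W/H: 5.866e-05 · 3.926 / 3.136e+09 = 7.343e-14 m³/m.

value=7.343e-14 m^3/m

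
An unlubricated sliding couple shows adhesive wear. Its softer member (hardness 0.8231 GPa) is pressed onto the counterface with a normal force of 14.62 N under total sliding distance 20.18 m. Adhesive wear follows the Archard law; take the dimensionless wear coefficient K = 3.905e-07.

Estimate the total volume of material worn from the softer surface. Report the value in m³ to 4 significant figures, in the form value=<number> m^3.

value=1.400e-13 m^3

Intermediates are printed rounded, and each operation holds full float precision — a lone final rounding: 4 significant figures.
Hardness H = 0.8231 GPa = 8.231e+08 Pa.
Restated in SI base units: W = 14.62 N, H = 8.231e+08 Pa, K = 3.905e-07.
The Archard volume V = K·W·L/H = 3.905e-07 · 14.62 · 20.18 / 8.231e+08 = 1.400e-13 m³.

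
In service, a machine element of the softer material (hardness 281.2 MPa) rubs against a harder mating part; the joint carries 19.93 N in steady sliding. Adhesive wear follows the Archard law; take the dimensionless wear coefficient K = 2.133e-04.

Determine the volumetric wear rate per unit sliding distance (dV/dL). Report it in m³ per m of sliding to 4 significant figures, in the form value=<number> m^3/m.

value=1.512e-11 m^3/m

The intermediates are shown rounded, and the algebra keeps exact precision. Rounded just once, at 4 significant digits.
Convert: Hardness H = 281.2 MPa = 2.812e+08 Pa.
In SI base units: W = 19.93 N, H = 2.812e+08 Pa, K = 2.133e-04.
Volumetric rate dV/dL = K·W/H, per unit distance: 2.133e-04 · 19.93 / 2.812e+08 = 1.512e-11 m³/m.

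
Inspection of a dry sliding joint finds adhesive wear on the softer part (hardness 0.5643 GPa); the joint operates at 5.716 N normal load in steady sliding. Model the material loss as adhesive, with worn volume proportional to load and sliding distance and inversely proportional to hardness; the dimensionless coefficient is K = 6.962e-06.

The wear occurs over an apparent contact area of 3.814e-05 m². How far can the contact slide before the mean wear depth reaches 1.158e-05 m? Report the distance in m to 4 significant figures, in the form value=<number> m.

value=6263 m

Every step runs at full float precision, and intermediates appear rounded; one last rounding to 4 significant digits.
Convert: Hardness H = 0.5643 GPa = 5.643e+08 Pa.
Restated in SI base units: W = 5.716 N, H = 5.643e+08 Pa, K = 6.962e-06.
Limit volume V_lim = h_lim·A = 1.158e-05 · 3.814e-05 = 4.417e-10 m³.
Sliding life L = V_lim·H/(K·W) = 4.417e-10 · 5.643e+08 / (6.962e-06 · 5.716) = 6263 m.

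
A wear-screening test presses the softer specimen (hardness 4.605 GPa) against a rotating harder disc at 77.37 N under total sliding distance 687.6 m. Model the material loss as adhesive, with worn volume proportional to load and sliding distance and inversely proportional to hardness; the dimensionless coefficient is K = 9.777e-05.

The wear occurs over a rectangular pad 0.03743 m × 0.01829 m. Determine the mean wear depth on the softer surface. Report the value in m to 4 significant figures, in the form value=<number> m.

value=1.650e-06 m

Quoted intermediates are rounded. The algebra maintains full float precision; one final rounding to 4 significant digits.
Convert: Hardness H = 4.605 GPa = 4.605e+09 Pa.
Convert: Contact area A = 0.03743 m × 0.01829 m = 6.846e-04 m².
Working in SI base units: W = 77.37 N, H = 4.605e+09 Pa, K = 9.777e-05.
Volume removed: V = K·W·L/H = 9.777e-05 · 77.37 · 687.6 / 4.605e+09 = 1.129e-09 m³.
Mean depth h = V/A = 1.129e-09 / 6.846e-04 = 1.650e-06 m.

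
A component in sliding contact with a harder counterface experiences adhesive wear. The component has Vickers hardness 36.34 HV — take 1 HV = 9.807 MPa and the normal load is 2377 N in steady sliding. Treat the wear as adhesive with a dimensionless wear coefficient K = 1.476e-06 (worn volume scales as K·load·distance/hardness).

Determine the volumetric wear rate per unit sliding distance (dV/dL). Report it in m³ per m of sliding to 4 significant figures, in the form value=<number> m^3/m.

Intermediate values are printed rounded. The computation holds exact precision, and one last rounding: four significant digits.
Hardness H = 36.34 HV × 9.807 MPa/HV = 356.4 MPa = 3.564e+08 Pa.
Restated in SI base units: W = 2377 N, H = 3.564e+08 Pa, K = 1.476e-06.
Rate of wear dV/dL = K·W/H — distance-free: 1.476e-06 · 2377 / 3.564e+08 = 9.845e-12 m³/m.

value=9.845e-12 m^3/m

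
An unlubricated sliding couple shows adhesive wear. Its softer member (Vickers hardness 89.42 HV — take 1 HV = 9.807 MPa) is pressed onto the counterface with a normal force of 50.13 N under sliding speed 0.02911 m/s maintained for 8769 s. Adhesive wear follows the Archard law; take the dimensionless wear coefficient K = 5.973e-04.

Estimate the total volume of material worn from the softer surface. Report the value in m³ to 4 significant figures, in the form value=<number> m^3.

Each operation carries full precision, and intermediates are shown rounded. Rounded once at the end to 4 significant digits.
Convert: Sliding distance L = v·t = 0.02911 m/s × 8769 s = 255.3 m.
Convert: Hardness H = 89.42 HV × 9.807 MPa/HV = 876.9 MPa = 8.769e+08 Pa.
Restated in SI base units: W = 50.13 N, H = 8.769e+08 Pa, K = 5.973e-04.
Wear volume V = K·W·L/H = 5.973e-04 · 50.13 · 255.3 / 8.769e+08 = 8.716e-09 m³.

value=8.716e-09 m^3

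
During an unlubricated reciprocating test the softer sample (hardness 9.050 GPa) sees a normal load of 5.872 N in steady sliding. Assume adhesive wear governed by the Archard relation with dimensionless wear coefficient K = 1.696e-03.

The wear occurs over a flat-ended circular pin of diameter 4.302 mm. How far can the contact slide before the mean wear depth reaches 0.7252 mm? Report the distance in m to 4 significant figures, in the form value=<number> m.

Printed values are rounded; the computation keeps full float precision. Rounded just once, at 4 significant figures.
Hardness H = 9.050 GPa = 9.050e+09 Pa.
Pin diameter d = 4.302 mm = 0.004302 m. Contact area A = π·d²/4 = π·(0.004302 m)²/4 = 1.454e-05 m².
Depth limit h_lim = 0.7252 mm = 7.252e-04 m.
As SI base values: W = 5.872 N, H = 9.050e+09 Pa, K = 1.696e-03.
At the depth limit, V_lim = h_lim·A = 7.252e-04 · 1.454e-05 = 1.054e-08 m³.
Thus life L = V_lim·H/(K·W) = 1.054e-08 · 9.050e+09 / (1.696e-03 · 5.872) = 9579 m.

value=9579 m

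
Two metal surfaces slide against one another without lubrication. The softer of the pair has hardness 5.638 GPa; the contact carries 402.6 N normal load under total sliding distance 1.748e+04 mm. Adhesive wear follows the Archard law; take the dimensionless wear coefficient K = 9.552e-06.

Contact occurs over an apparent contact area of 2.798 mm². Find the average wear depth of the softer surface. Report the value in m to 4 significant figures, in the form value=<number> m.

value=4.261e-06 m

Intermediates appear rounded — all arithmetic holds exact precision, and a single final rounding to 4 significant digits.
Total distance L = 1.748e+04 mm = 17.48 m.
Hardness H = 5.638 GPa = 5.638e+09 Pa.
Contact area A = 2.798 mm² = 2.798e-06 m².
Expressed in SI base units: W = 402.6 N, H = 5.638e+09 Pa, K = 9.552e-06.
Wear volume V = K·W·L/H = 9.552e-06 · 402.6 · 17.48 / 5.638e+09 = 1.192e-11 m³.
Mean depth h = V/A = 1.192e-11 / 2.798e-06 = 4.261e-06 m.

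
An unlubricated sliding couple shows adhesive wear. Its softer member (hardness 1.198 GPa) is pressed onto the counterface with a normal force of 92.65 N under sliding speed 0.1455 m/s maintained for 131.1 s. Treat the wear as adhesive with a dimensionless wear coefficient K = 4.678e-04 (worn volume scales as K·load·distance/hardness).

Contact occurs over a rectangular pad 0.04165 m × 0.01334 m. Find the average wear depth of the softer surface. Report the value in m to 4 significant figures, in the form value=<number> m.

value=1.242e-06 m

The intermediates appear rounded — each operation maintains full float precision. Rounded just once to 4 significant digits.
Convert: The distance L = v·t = 0.1455 m/s × 131.1 s = 19.08 m.
Convert: Hardness H = 1.198 GPa = 1.198e+09 Pa.
Convert: Contact area A = 0.04165 m × 0.01334 m = 5.556e-04 m².
Expressed in SI base units: W = 92.65 N, H = 1.198e+09 Pa, K = 4.678e-04.
Worn volume V = K·W·L/H = 4.678e-04 · 92.65 · 19.08 / 1.198e+09 = 6.901e-10 m³.
Depth h = V/A = 6.901e-10 / 5.556e-04 = 1.242e-06 m.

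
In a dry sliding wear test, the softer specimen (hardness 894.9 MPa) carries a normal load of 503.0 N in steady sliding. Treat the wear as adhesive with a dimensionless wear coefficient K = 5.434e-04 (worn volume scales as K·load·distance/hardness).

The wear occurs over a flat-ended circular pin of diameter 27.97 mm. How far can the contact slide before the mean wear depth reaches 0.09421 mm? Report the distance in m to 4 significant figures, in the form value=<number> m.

value=189.5 m

All arithmetic carries full precision; the intermediates are printed rounded — rounded just once: four significant figures.
Hardness H = 894.9 MPa = 8.949e+08 Pa.
Pin diameter d = 27.97 mm = 0.02797 m. Contact area A = π·d²/4 = π·(0.02797 m)²/4 = 6.144e-04 m².
Depth limit h_lim = 0.09421 mm = 9.421e-05 m.
Working in SI base units: W = 503.0 N, H = 8.949e+08 Pa, K = 5.434e-04.
Volume at the limit: V_lim = h_lim·A = 9.421e-05 · 6.144e-04 = 5.789e-08 m³.
So the life L = V_lim·H/(K·W) = 5.789e-08 · 8.949e+08 / (5.434e-04 · 503.0) = 189.5 m.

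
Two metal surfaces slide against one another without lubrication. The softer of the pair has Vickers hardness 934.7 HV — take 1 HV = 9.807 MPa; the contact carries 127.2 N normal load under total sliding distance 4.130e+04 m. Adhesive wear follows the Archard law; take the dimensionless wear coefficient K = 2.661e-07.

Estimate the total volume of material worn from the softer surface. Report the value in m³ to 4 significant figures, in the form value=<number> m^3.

All arithmetic holds full precision — printed values are rounded, and one final rounding: four significant figures.
Convert: Hardness H = 934.7 HV × 9.807 MPa/HV = 9167 MPa = 9.167e+09 Pa.
Expressed in SI base units: W = 127.2 N, H = 9.167e+09 Pa, K = 2.661e-07.
Wear volume V = K·W·L/H = 2.661e-07 · 127.2 · 4.130e+04 / 9.167e+09 = 1.525e-10 m³.

value=1.525e-10 m^3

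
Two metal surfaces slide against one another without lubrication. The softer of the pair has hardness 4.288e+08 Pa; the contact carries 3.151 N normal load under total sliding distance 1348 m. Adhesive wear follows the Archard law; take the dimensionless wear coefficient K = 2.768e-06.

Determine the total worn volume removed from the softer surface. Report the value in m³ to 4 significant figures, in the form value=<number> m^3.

All working math maintains full float precision, and intermediates are displayed rounded. Rounded once at the end, at 4 significant figures.
Expressed in SI base units: W = 3.151 N, H = 4.288e+08 Pa, K = 2.768e-06.
Apply Archard: V = K·W·L/H = 2.768e-06 · 3.151 · 1348 / 4.288e+08 = 2.742e-11 m³.

value=2.742e-11 m^3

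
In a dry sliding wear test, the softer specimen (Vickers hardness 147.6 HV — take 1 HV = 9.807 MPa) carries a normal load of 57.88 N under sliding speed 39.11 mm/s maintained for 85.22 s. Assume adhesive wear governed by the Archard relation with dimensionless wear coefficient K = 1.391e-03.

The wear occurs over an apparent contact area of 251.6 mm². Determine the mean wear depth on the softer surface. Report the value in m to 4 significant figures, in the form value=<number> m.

The algebra holds full float precision. Intermediate values are printed rounded. Rounded once at the end to four significant digits.
Sliding speed v = 39.11 mm/s = 0.03911 m/s. The distance L = v·t = 0.03911 m/s × 85.22 s = 3.333 m.
Hardness H = 147.6 HV × 9.807 MPa/HV = 1448 MPa = 1.448e+09 Pa.
Contact area A = 251.6 mm² = 2.516e-04 m².
In SI base units: W = 57.88 N, H = 1.448e+09 Pa, K = 1.391e-03.
Worn volume V = K·W·L/H = 1.391e-03 · 57.88 · 3.333 / 1.448e+09 = 1.854e-10 m³.
Depth of wear h = V/A = 1.854e-10 / 2.516e-04 = 7.368e-07 m.

value=7.368e-07 m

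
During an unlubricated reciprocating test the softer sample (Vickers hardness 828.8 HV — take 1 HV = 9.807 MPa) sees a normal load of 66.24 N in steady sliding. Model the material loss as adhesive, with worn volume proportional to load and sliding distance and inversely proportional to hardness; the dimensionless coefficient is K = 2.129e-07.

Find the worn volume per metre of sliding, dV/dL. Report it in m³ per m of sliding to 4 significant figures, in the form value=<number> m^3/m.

Intermediates are displayed rounded, and all working math maintains full precision, and a lone final rounding: four significant figures.
Hardness H = 828.8 HV × 9.807 MPa/HV = 8128 MPa = 8.128e+09 Pa.
Restated in SI base units: W = 66.24 N, H = 8.128e+09 Pa, K = 2.129e-07.
Rate of wear dV/dL = K·W/H — distance-free: 2.129e-07 · 66.24 / 8.128e+09 = 1.735e-15 m³/m.

value=1.735e-15 m^3/m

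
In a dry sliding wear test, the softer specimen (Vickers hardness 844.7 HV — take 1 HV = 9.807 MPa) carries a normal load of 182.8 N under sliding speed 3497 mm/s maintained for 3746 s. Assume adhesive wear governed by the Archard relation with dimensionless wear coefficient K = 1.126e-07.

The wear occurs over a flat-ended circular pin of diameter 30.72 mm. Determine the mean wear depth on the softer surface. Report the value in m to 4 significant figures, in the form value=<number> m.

Intermediates are displayed rounded — the algebra keeps full precision — rounded just once, at four significant digits.
Sliding speed v = 3497 mm/s = 3.497 m/s. Path length L = v·t = 3.497 m/s × 3746 s = 1.310e+04 m.
Hardness H = 844.7 HV × 9.807 MPa/HV = 8284 MPa = 8.284e+09 Pa.
Pin diameter d = 30.72 mm = 0.03072 m. Contact area A = π·d²/4 = π·(0.03072 m)²/4 = 7.412e-04 m².
In SI base units, W = 182.8 N, H = 8.284e+09 Pa, K = 1.126e-07.
By Archard's law, V = K·W·L/H = 1.126e-07 · 182.8 · 1.310e+04 / 8.284e+09 = 3.255e-11 m³.
Mean depth h = V/A = 3.255e-11 / 7.412e-04 = 4.391e-08 m.

value=4.391e-08 m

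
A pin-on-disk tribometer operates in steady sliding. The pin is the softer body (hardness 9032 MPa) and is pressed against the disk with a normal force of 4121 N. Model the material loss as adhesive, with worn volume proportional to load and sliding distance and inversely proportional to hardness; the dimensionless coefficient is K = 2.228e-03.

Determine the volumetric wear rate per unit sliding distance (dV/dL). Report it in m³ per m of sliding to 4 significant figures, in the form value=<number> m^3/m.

value=1.017e-09 m^3/m

The algebra maintains full float precision — intermediates appear rounded. Rounded once at the end, at four significant digits.
Hardness H = 9032 MPa = 9.032e+09 Pa.
Expressed in SI base units: W = 4121 N, H = 9.032e+09 Pa, K = 2.228e-03.
Sliding wear rate dV/dL = K·W/H, so: 2.228e-03 · 4121 / 9.032e+09 = 1.017e-09 m³/m.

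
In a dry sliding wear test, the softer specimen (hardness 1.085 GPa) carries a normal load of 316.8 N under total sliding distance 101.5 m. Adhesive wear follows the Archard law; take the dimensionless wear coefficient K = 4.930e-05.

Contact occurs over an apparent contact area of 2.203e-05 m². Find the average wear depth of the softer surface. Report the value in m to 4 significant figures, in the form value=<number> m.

value=6.632e-05 m

The computation keeps exact precision; intermediates are displayed rounded — one final rounding to four significant figures.
Convert: Hardness H = 1.085 GPa = 1.085e+09 Pa.
Working in SI base units: W = 316.8 N, H = 1.085e+09 Pa, K = 4.930e-05.
By Archard's law, V = K·W·L/H = 4.930e-05 · 316.8 · 101.5 / 1.085e+09 = 1.461e-09 m³.
Wear depth h = V/A = 1.461e-09 / 2.203e-05 = 6.632e-05 m.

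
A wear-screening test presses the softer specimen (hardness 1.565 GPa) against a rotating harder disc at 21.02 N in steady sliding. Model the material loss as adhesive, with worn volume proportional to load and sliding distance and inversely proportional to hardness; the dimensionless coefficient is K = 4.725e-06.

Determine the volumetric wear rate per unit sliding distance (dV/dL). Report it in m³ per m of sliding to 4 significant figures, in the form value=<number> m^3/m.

value=6.346e-14 m^3/m

The intermediates appear rounded, and every step maintains full float precision, and rounded once at the end: four significant digits.
Hardness H = 1.565 GPa = 1.565e+09 Pa.
Working in SI base units: W = 21.02 N, H = 1.565e+09 Pa, K = 4.725e-06.
The wear rate dV/dL = K·W/H: 4.725e-06 · 21.02 / 1.565e+09 = 6.346e-14 m³/m.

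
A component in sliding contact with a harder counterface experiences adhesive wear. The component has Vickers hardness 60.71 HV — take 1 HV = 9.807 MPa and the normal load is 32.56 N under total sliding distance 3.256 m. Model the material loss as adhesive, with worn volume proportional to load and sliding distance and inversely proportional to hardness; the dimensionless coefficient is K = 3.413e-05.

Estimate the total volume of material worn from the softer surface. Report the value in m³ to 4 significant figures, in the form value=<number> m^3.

value=6.077e-12 m^3

All arithmetic keeps full float precision. The intermediates appear rounded; one final rounding, at four significant digits.
Convert: Hardness H = 60.71 HV × 9.807 MPa/HV = 595.4 MPa = 5.954e+08 Pa.
Restated in SI base units: W = 32.56 N, H = 5.954e+08 Pa, K = 3.413e-05.
Volume removed: V = K·W·L/H = 3.413e-05 · 32.56 · 3.256 / 5.954e+08 = 6.077e-12 m³.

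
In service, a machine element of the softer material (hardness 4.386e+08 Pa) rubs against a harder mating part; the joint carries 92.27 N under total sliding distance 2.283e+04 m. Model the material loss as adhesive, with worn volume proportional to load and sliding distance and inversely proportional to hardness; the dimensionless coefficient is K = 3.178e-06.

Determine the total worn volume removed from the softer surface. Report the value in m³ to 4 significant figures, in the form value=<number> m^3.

The algebra maintains exact precision — shown intermediates are rounded; rounded just once, at 4 significant figures.
As SI base values: W = 92.27 N, H = 4.386e+08 Pa, K = 3.178e-06.
Archard relation: V = K·W·L/H = 3.178e-06 · 92.27 · 2.283e+04 / 4.386e+08 = 1.526e-08 m³.

value=1.526e-08 m^3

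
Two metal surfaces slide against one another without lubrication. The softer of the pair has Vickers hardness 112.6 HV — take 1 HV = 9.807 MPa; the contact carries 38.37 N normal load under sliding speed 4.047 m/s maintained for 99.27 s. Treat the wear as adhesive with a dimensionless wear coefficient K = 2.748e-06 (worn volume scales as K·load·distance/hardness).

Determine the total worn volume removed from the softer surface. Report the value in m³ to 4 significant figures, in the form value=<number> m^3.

value=3.836e-11 m^3

The computation maintains full precision. Intermediates appear rounded; a single final rounding, at four significant digits.
Total distance L = v·t = 4.047 m/s × 99.27 s = 401.7 m.
Hardness H = 112.6 HV × 9.807 MPa/HV = 1104 MPa = 1.104e+09 Pa.
As SI base values: W = 38.37 N, H = 1.104e+09 Pa, K = 2.748e-06.
Volume removed: V = K·W·L/H = 2.748e-06 · 38.37 · 401.7 / 1.104e+09 = 3.836e-11 m³.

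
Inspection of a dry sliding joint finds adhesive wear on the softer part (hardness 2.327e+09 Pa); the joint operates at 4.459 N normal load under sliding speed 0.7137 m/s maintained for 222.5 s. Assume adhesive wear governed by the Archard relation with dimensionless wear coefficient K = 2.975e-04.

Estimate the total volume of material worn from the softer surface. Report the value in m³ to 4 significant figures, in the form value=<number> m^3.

Each operation runs at full float precision, and the intermediates are printed rounded, and one final rounding, at 4 significant digits.
The distance L = v·t = 0.7137 m/s × 222.5 s = 158.8 m.
In SI base units, W = 4.459 N, H = 2.327e+09 Pa, K = 2.975e-04.
Volume removed: V = K·W·L/H = 2.975e-04 · 4.459 · 158.8 / 2.327e+09 = 9.053e-11 m³.

value=9.053e-11 m^3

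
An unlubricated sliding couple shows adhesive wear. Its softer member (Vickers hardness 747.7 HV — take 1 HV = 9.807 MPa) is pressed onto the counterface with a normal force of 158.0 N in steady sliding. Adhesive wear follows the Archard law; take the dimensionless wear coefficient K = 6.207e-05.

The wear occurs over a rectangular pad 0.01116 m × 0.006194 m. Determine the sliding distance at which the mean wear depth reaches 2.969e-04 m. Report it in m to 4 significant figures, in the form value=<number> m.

value=1.535e+04 m

All arithmetic runs at full precision; intermediates appear rounded, and one final rounding to four significant figures.
Hardness H = 747.7 HV × 9.807 MPa/HV = 7333 MPa = 7.333e+09 Pa.
Contact area A = 0.01116 m × 0.006194 m = 6.913e-05 m².
SI base units throughout: W = 158.0 N, H = 7.333e+09 Pa, K = 6.207e-05.
Permissible volume V_lim = h_lim·A = 2.969e-04 · 6.913e-05 = 2.052e-08 m³.
Thus life L = V_lim·H/(K·W) = 2.052e-08 · 7.333e+09 / (6.207e-05 · 158.0) = 1.535e+04 m.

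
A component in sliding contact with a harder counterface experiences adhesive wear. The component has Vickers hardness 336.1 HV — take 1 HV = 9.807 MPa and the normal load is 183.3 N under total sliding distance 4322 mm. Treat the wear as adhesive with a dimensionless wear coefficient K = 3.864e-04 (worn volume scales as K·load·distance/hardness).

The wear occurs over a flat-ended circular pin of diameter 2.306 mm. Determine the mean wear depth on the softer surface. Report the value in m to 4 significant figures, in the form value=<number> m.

value=2.224e-05 m

Every step keeps full precision, and quoted intermediates are rounded. Rounded once at the end, at four significant figures.
Path length L = 4322 mm = 4.322 m.
Hardness H = 336.1 HV × 9.807 MPa/HV = 3296 MPa = 3.296e+09 Pa.
Pin diameter d = 2.306 mm = 0.002306 m. Contact area A = π·d²/4 = π·(0.002306 m)²/4 = 4.176e-06 m².
Expressed in SI base units: W = 183.3 N, H = 3.296e+09 Pa, K = 3.864e-04.
Worn volume V = K·W·L/H = 3.864e-04 · 183.3 · 4.322 / 3.296e+09 = 9.287e-11 m³.
Depth h = V/A = 9.287e-11 / 4.176e-06 = 2.224e-05 m.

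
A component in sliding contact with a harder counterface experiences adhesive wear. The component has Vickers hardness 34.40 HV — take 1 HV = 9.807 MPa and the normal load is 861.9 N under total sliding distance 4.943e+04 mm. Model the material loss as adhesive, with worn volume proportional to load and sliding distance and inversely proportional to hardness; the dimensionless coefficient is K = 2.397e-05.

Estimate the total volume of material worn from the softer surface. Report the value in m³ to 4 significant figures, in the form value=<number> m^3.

The intermediates are shown rounded — all arithmetic carries exact precision — a single final rounding: 4 significant figures.
Convert: Distance covered L = 4.943e+04 mm = 49.43 m.
Convert: Hardness H = 34.40 HV × 9.807 MPa/HV = 337.4 MPa = 3.374e+08 Pa.
Collected in SI base units: W = 861.9 N, H = 3.374e+08 Pa, K = 2.397e-05.
By Archard's law, V = K·W·L/H = 2.397e-05 · 861.9 · 49.43 / 3.374e+08 = 3.027e-09 m³.

value=3.027e-09 m^3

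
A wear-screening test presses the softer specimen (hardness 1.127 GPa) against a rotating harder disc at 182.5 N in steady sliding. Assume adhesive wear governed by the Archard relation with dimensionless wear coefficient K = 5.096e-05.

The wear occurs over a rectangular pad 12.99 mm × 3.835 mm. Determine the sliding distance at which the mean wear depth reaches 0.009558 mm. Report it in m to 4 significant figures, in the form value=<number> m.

Each operation runs at full precision — displayed values are rounded, and a single final rounding to four significant digits.
Convert: Hardness H = 1.127 GPa = 1.127e+09 Pa.
Convert: Pad sides 12.99 mm × 3.835 mm = 0.01299 m × 0.003835 m. Contact area A = 0.01299 m × 0.003835 m = 4.982e-05 m².
Convert: Depth limit h_lim = 0.009558 mm = 9.558e-06 m.
Expressed in SI base units: W = 182.5 N, H = 1.127e+09 Pa, K = 5.096e-05.
Permissible volume V_lim = h_lim·A = 9.558e-06 · 4.982e-05 = 4.761e-10 m³.
Inverting, life L = V_lim·H/(K·W) = 4.761e-10 · 1.127e+09 / (5.096e-05 · 182.5) = 57.70 m.

value=57.70 m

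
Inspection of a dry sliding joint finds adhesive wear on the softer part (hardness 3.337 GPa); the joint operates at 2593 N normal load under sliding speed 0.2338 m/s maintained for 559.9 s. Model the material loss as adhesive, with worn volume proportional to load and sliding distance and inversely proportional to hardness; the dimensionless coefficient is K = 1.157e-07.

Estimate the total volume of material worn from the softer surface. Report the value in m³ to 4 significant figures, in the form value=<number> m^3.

The intermediates are displayed rounded — each operation keeps full precision, and a lone final rounding to four significant figures.
The distance L = v·t = 0.2338 m/s × 559.9 s = 130.9 m.
Hardness H = 3.337 GPa = 3.337e+09 Pa.
In SI base units, W = 2593 N, H = 3.337e+09 Pa, K = 1.157e-07.
Apply Archard: V = K·W·L/H = 1.157e-07 · 2593 · 130.9 / 3.337e+09 = 1.177e-11 m³.

value=1.177e-11 m^3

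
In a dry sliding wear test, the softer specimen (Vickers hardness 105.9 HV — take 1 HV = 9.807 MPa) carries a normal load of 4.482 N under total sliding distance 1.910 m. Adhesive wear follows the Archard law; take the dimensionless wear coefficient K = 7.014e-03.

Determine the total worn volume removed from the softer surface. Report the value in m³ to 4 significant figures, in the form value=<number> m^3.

Shown intermediates are rounded, and all working math maintains exact precision — one final rounding, at 4 significant figures.
Hardness H = 105.9 HV × 9.807 MPa/HV = 1039 MPa = 1.039e+09 Pa.
Expressed in SI base units: W = 4.482 N, H = 1.039e+09 Pa, K = 7.014e-03.
Archard volume V = K·W·L/H = 7.014e-03 · 4.482 · 1.910 / 1.039e+09 = 5.781e-11 m³.

value=5.781e-11 m^3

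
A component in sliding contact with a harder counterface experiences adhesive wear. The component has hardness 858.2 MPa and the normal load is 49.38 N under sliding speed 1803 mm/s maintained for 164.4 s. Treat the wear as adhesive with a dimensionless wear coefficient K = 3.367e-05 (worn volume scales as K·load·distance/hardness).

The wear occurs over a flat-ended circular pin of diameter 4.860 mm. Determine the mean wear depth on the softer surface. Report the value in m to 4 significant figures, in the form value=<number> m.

value=3.096e-05 m

Every step maintains full precision; intermediate values appear rounded, and one final rounding to four significant figures.
Convert: Sliding speed v = 1803 mm/s = 1.803 m/s. Sliding distance L = v·t = 1.803 m/s × 164.4 s = 296.4 m.
Convert: Hardness H = 858.2 MPa = 8.582e+08 Pa.
Convert: Pin diameter d = 4.860 mm = 0.004860 m. Contact area A = π·d²/4 = π·(0.004860 m)²/4 = 1.855e-05 m².
Restated in SI base units: W = 49.38 N, H = 8.582e+08 Pa, K = 3.367e-05.
By Archard's law, V = K·W·L/H = 3.367e-05 · 49.38 · 296.4 / 8.582e+08 = 5.743e-10 m³.
Wear depth h = V/A = 5.743e-10 / 1.855e-05 = 3.096e-05 m.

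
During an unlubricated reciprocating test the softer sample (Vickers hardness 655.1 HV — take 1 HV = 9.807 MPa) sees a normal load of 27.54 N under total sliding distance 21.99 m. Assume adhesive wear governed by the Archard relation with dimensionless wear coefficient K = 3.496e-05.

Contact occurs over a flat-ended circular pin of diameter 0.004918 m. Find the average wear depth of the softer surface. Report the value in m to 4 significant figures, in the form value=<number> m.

value=1.735e-07 m

The algebra carries full float precision — displayed values are rounded. Rounded just once: 4 significant digits.
Hardness H = 655.1 HV × 9.807 MPa/HV = 6425 MPa = 6.425e+09 Pa.
Contact area A = π·d²/4 = π·(0.004918 m)²/4 = 1.900e-05 m².
In SI base units: W = 27.54 N, H = 6.425e+09 Pa, K = 3.496e-05.
Apply Archard: V = K·W·L/H = 3.496e-05 · 27.54 · 21.99 / 6.425e+09 = 3.295e-12 m³.
Depth of wear h = V/A = 3.295e-12 / 1.900e-05 = 1.735e-07 m.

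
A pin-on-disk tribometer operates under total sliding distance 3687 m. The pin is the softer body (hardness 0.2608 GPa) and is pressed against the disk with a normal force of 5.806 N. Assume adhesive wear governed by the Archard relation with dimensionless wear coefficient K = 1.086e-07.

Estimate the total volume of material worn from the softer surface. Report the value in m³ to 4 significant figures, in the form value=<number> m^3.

Intermediate values are displayed rounded, and the computation holds exact precision. Rounded just once to 4 significant digits.
Convert: Hardness H = 0.2608 GPa = 2.608e+08 Pa.
Expressed in SI base units: W = 5.806 N, H = 2.608e+08 Pa, K = 1.086e-07.
Worn volume V = K·W·L/H = 1.086e-07 · 5.806 · 3687 / 2.608e+08 = 8.914e-12 m³.

value=8.914e-12 m^3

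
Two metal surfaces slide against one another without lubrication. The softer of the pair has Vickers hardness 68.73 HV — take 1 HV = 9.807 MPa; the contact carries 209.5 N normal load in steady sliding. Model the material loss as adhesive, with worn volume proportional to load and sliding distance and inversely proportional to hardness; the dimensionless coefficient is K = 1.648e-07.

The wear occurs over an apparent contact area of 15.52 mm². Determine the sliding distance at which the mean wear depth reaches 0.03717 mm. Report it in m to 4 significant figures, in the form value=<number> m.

Intermediate values are displayed rounded; all working math holds full precision. Rounded just once to four significant digits.
Convert: Hardness H = 68.73 HV × 9.807 MPa/HV = 674.0 MPa = 6.740e+08 Pa.
Convert: Contact area A = 15.52 mm² = 1.552e-05 m².
Convert: Depth limit h_lim = 0.03717 mm = 3.717e-05 m.
Collected in SI base units: W = 209.5 N, H = 6.740e+08 Pa, K = 1.648e-07.
Allowed volume V_lim = h_lim·A = 3.717e-05 · 1.552e-05 = 5.769e-10 m³.
Sliding life L = V_lim·H/(K·W) = 5.769e-10 · 6.740e+08 / (1.648e-07 · 209.5) = 1.126e+04 m.

value=1.126e+04 m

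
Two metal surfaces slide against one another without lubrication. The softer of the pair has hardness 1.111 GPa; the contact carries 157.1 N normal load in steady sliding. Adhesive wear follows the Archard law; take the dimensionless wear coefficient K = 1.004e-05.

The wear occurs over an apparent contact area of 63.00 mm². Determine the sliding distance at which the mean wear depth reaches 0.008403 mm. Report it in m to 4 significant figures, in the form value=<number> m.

The algebra carries full precision. Intermediates are printed rounded; a lone final rounding: 4 significant digits.
Convert: Hardness H = 1.111 GPa = 1.111e+09 Pa.
Convert: Contact area A = 63.00 mm² = 6.300e-05 m².
Convert: Depth limit h_lim = 0.008403 mm = 8.403e-06 m.
SI base units throughout: W = 157.1 N, H = 1.111e+09 Pa, K = 1.004e-05.
Volume at the limit: V_lim = h_lim·A = 8.403e-06 · 6.300e-05 = 5.294e-10 m³.
Inverting, life L = V_lim·H/(K·W) = 5.294e-10 · 1.111e+09 / (1.004e-05 · 157.1) = 372.9 m.

value=372.9 m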